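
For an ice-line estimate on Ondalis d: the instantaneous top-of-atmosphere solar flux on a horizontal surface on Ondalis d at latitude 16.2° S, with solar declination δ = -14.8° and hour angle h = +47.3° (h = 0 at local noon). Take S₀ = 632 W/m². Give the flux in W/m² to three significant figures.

cos θ_z = sin φ sin δ + cos φ cos δ cos h = 0.071267 + 0.629627 = 0.700894.
Flux = S₀ · cos θ_z = 632 × 0.700894 = 443.0 W/m².

443 W/m²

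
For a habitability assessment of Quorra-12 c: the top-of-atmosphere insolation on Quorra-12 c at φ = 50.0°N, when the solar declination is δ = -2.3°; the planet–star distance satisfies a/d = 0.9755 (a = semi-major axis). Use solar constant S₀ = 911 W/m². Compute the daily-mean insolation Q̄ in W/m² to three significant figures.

cos H₀ = −tan(+50.0°) tan(-2.300°) = 0.0479, H₀ = 1.5229 rad.
Bracket: H₀ sin φ sin δ + cos φ cos δ sin H₀ = 1.5229×0.76604×-0.04013 + 0.64279×0.99919×0.99885 = -0.046816 + 0.641531 = 0.594715.
Inverse-square distance factor (a/d)² = 0.9755² = 0.951600.
Q̄ = (S₀/π) × 0.951600 × [bracket] = (911/π) × 0.951600 × 0.594715 = 164.1 W/m².

Q̄ ≈ 164 W/m²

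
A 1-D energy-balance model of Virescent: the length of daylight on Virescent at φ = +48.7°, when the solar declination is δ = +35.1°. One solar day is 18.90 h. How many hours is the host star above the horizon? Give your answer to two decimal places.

cos H₀ = −tan φ · tan δ = −tan(+48.7°) × tan(+35.100°) = -0.8000, so H₀ = 2.4981 rad = 143.13°.
Daylight = 2H₀/(2π) × 18.90 h = (2.4981/π) × 18.90 = 15.03 h.

15.03 h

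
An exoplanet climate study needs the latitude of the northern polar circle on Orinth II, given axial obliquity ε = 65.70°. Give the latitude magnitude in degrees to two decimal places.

The polar circle is the lowest latitude that experiences at least one full rotation of continuous daylight at the northern-summer solstice; it lies at |φ| = 90° − ε = 90° − 65.70° = 24.30°.

24.30°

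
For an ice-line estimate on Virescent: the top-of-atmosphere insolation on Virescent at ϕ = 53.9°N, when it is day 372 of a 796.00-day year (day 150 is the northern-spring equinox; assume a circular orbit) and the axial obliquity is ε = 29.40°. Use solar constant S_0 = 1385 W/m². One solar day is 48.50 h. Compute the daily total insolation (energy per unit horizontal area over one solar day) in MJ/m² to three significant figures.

98.9 MJ/m²

Solar longitude: L_s = 360° × (372 − 150)/796.00 = 100.402°.
sin δ = sin 29.40° × sin 100.402° = 0.48284, so δ = +28.871°.
cos h₀ = −tan(+53.9°) tan(+28.871°) = -0.7561, h₀ = 2.4281 rad.
Bracket: h₀ sin ϕ sin δ + cos ϕ cos δ sin h₀ = 2.4281×0.80799×0.48284 + 0.58920×0.87571×0.65445 = 0.947274 + 0.337675 = 1.284949.
Q̄ = (S_0/π) × [bracket] = (1385/π) × 1.284949 = 566.48 W/m².
Daily total = Q̄ × 48.50 h × 3600 s/h = 566.48 × 48.50 × 3600 / 10⁶ = 98.91 MJ/m².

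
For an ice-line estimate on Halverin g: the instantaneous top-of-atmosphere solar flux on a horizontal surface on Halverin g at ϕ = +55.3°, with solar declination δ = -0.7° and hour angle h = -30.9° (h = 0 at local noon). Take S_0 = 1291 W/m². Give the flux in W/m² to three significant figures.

cos θ_z = sin ϕ sin δ + cos ϕ cos δ cos h = -0.010044 + 0.488442 = 0.478398.
Flux = S_0 · cos θ_z = 1291 × 0.478398 = 617.6 W/m².

618 W/m²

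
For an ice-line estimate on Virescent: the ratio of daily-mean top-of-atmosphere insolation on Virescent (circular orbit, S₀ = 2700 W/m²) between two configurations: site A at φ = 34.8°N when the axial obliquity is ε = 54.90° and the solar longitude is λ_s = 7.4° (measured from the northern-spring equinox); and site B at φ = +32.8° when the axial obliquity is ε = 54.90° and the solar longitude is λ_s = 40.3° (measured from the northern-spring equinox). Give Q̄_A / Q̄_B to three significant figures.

— Configuration A (φ=+34.8°):
Solar declination: sin δ = sin ε · sin λ_s = sin 54.90° × sin 7.4° = 0.10537, so δ = +6.049°.
cos H₀ = −tan(+34.8°) tan(+6.049°) = -0.0736, H₀ = 1.6445 rad.
Bracket: H₀ sin φ sin δ + cos φ cos δ sin H₀ = 1.6445×0.57071×0.10537 + 0.82115×0.99443×0.99728 = 0.098893 + 0.814355 = 0.913248.
Q̄ = (S₀/π) × [bracket] = (2700/π) × 0.913248 = 784.88 W/m².
— Configuration B (φ=+32.8°):
Solar declination: sin δ = sin ε · sin λ_s = sin 54.90° × sin 40.3° = 0.52917, so δ = +31.949°.
cos H₀ = −tan(+32.8°) tan(+31.949°) = -0.4019, H₀ = 1.9844 rad.
Bracket: H₀ sin φ sin δ + cos φ cos δ sin H₀ = 1.9844×0.54171×0.52917 + 0.84057×0.84852×0.91568 = 0.568842 + 0.653100 = 1.221942.
Q̄ = (S₀/π) × [bracket] = (2700/π) × 1.221942 = 1050.2 W/m².
Ratio Q̄_A / Q̄_B = 784.88 / 1050.2 = 0.7474.

Q̄_A / Q̄_B ≈ 0.747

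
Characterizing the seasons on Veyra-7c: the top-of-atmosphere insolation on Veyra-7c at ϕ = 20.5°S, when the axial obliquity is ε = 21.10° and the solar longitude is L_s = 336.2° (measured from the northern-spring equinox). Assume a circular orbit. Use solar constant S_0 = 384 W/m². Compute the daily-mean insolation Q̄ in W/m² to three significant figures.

Solar declination: sin δ = sin ε · sin L_s = sin 21.10° × sin 336.2° = -0.14528, so δ = -8.353°.
cos h₀ = −tan(-20.5°) tan(-8.353°) = -0.0549, h₀ = 1.6257 rad.
Bracket: h₀ sin ϕ sin δ + cos ϕ cos δ sin h₀ = 1.6257×-0.35021×-0.14528 + 0.93667×0.98939×0.99849 = 0.082713 + 0.925333 = 1.008046.
Q̄ = (S_0/π) × [bracket] = (384/π) × 1.008046 = 123.2 W/m².

Q̄ ≈ 123 W/m²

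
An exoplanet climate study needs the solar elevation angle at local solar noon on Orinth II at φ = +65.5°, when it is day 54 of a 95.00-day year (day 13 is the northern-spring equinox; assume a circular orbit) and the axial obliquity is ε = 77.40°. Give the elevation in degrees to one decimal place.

48.5°

Solar longitude: λ_s = 360° × (54 − 13)/95.00 = 155.368°.
sin δ = sin 77.40° × sin 155.368° = 0.40674, so δ = +24.000°.
At local noon the hour angle is zero, so the zenith angle equals |φ − δ| = |+65.5° − (+24.000°)| = 41.500°.
Elevation = 90° − 41.500° = 48.5°.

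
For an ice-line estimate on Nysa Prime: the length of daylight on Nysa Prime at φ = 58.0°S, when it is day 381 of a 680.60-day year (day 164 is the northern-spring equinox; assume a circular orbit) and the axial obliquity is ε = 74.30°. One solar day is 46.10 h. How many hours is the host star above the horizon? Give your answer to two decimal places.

Solar longitude: λ_s = 360° × (381 − 164)/680.60 = 114.781°.
sin δ = sin 74.30° × sin 114.781° = 0.87404, so δ = +60.932°.
cos H₀ = −tan φ · tan δ = 2.8790 ≥ 1, so the host star never rises (polar night) and H₀ = 0.
Daylight = 2H₀/(2π) × 46.10 h = (0.0000/π) × 46.10 = 0.00 h.

0.00 h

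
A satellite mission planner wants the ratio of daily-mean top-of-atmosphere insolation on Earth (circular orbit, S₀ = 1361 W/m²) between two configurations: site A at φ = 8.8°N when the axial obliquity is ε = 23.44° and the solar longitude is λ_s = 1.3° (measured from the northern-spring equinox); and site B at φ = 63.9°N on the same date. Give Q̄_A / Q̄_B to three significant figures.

Q̄_A / Q̄_B ≈ 2.19

— Configuration A (φ=+8.8°):
Solar declination: sin δ = sin ε · sin λ_s = sin 23.44° × sin 1.3° = 0.00902, so δ = +0.517°.
cos H₀ = −tan(+8.8°) tan(+0.517°) = -0.0014, H₀ = 1.5722 rad.
Bracket: H₀ sin φ sin δ + cos φ cos δ sin H₀ = 1.5722×0.15299×0.00902 + 0.98823×0.99996×1.00000 = 0.002170 + 0.988190 = 0.990360.
Q̄ = (S₀/π) × [bracket] = (1361/π) × 0.990360 = 429.04 W/m².
— Configuration B (φ=+63.9°):
cos H₀ = −tan(+63.9°) tan(+0.517°) = -0.0184, H₀ = 1.5892 rad.
Bracket: H₀ sin φ sin δ + cos φ cos δ sin H₀ = 1.5892×0.89803×0.00902 + 0.43994×0.99996×0.99983 = 0.012873 + 0.439848 = 0.452721.
Q̄ = (S₀/π) × [bracket] = (1361/π) × 0.452721 = 196.13 W/m².
Ratio Q̄_A / Q̄_B = 429.04 / 196.13 = 2.188.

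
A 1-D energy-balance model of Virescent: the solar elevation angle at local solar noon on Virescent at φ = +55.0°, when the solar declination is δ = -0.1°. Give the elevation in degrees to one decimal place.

At local noon the hour angle is zero, so the zenith angle equals |φ − δ| = |+55.0° − (-0.100°)| = 55.100°.
Elevation = 90° − 55.100° = 34.9°.

34.9°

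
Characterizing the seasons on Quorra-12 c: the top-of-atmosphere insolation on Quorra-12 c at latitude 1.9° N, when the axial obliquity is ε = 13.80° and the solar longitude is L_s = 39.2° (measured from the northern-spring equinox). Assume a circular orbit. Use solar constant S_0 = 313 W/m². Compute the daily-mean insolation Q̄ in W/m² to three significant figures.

Solar declination: sin δ = sin ε · sin L_s = sin 13.80° × sin 39.2° = 0.15076, so δ = +8.671°.
cos h₀ = −tan(+1.9°) tan(+8.671°) = -0.0051, h₀ = 1.5759 rad.
Bracket: h₀ sin ϕ sin δ + cos ϕ cos δ sin h₀ = 1.5759×0.03316×0.15076 + 0.99945×0.98857×0.99999 = 0.007878 + 0.988016 = 0.995894.
Q̄ = (S_0/π) × [bracket] = (313/π) × 0.995894 = 99.22 W/m².

Q̄ ≈ 99.2 W/m²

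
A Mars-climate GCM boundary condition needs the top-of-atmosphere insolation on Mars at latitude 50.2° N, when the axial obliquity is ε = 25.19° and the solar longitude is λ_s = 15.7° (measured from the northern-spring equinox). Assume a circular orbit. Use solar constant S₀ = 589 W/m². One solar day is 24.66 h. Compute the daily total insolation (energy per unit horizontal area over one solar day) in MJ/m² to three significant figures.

13.0 MJ/m²

Solar declination: sin δ = sin ε · sin λ_s = sin 25.19° × sin 15.7° = 0.11517, so δ = +6.614°.
cos H₀ = −tan(+50.2°) tan(+6.614°) = -0.1392, H₀ = 1.7104 rad.
Bracket: H₀ sin φ sin δ + cos φ cos δ sin H₀ = 1.7104×0.76828×0.11517 + 0.64011×0.99335×0.99027 = 0.151341 + 0.629666 = 0.781007.
Q̄ = (S₀/π) × [bracket] = (589/π) × 0.781007 = 146.43 W/m².
Daily total = Q̄ × 24.66 h × 3600 s/h = 146.43 × 24.66 × 3600 / 10⁶ = 13.00 MJ/m².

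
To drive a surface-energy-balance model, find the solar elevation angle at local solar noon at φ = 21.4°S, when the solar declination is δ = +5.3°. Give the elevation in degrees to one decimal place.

63.3°

At local noon the hour angle is zero, so the zenith angle equals |φ − δ| = |-21.4° − (+5.300°)| = 26.700°.
Elevation = 90° − 26.700° = 63.3°.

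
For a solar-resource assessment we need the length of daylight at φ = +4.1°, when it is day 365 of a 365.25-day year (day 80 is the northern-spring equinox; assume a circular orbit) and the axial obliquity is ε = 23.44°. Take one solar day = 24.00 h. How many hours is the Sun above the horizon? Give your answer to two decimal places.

Solar longitude: λ_s = 360° × (365 − 80)/365.25 = 280.903°.
sin δ = sin 23.44° × sin 280.903° = -0.39061, so δ = -22.992°.
cos H₀ = −tan φ · tan δ = −tan(+4.1°) × tan(-22.992°) = 0.0304, so H₀ = 1.5404 rad = 88.26°.
Daylight = 2H₀/(2π) × 24.00 h = (1.5404/π) × 24.00 = 11.77 h.

11.77 h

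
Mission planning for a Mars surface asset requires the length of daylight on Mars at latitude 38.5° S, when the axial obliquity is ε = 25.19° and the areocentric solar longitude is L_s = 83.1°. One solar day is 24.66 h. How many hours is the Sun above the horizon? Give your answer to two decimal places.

9.35 h

sin δ = sin 25.19° × sin 83.1° = 0.42254, so δ = +24.995°.
cos h₀ = −tan ϕ · tan δ = −tan(-38.5°) × tan(+24.995°) = 0.3708, so h₀ = 1.1909 rad = 68.23°.
Daylight = 2h₀/(2π) × 24.66 h = (1.1909/π) × 24.66 = 9.35 h.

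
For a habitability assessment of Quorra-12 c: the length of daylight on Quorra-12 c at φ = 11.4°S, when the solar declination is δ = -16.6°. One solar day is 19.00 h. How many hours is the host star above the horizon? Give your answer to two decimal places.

cos H₀ = −tan φ · tan δ = −tan(-11.4°) × tan(-16.600°) = -0.0601, so H₀ = 1.6309 rad = 93.45°.
Daylight = 2H₀/(2π) × 19.00 h = (1.6309/π) × 19.00 = 9.86 h.

9.86 h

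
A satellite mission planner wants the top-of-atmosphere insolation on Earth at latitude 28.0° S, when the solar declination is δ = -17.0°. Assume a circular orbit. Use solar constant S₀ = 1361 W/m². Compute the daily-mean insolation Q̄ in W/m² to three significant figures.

Q̄ ≈ 464 W/m²

cos H₀ = −tan(-28.0°) tan(-17.000°) = -0.1626, H₀ = 1.7341 rad.
Bracket: H₀ sin φ sin δ + cos φ cos δ sin H₀ = 1.7341×-0.46947×-0.29237 + 0.88295×0.95630×0.98670 = 0.238021 + 0.833135 = 1.071156.
Q̄ = (S₀/π) × [bracket] = (1361/π) × 1.071156 = 464.0 W/m².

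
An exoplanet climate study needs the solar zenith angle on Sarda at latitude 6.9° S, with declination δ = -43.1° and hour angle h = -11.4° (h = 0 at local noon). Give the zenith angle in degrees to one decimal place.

θ_z = 37.6°

cos θ_z = sin φ sin δ + cos φ cos δ cos h = 0.082086 + 0.710573 = 0.792659.
θ_z = arccos(0.792659) = 37.6°.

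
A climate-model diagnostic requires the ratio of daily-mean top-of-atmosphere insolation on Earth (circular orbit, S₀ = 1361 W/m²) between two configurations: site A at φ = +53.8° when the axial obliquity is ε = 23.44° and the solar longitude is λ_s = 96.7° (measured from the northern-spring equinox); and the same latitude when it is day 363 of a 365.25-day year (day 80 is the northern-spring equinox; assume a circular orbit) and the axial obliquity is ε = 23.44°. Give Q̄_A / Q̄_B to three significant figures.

— Configuration A (φ=+53.8°):
Solar declination: sin δ = sin ε · sin λ_s = sin 23.44° × sin 96.7° = 0.39507, so δ = +23.270°.
cos H₀ = −tan(+53.8°) tan(+23.270°) = -0.5876, H₀ = 2.1989 rad.
Bracket: H₀ sin φ sin δ + cos φ cos δ sin H₀ = 2.1989×0.80696×0.39507 + 0.59061×0.91865×0.80915 = 0.701022 + 0.439016 = 1.140038.
Q̄ = (S₀/π) × [bracket] = (1361/π) × 1.140038 = 493.89 W/m².
— Configuration B (φ=+53.8°):
Solar longitude: λ_s = 360° × (363 − 80)/365.25 = 278.932°.
sin δ = sin 23.44° × sin 278.932° = -0.39296, so δ = -23.139°.
cos H₀ = −tan(+53.8°) tan(-23.139°) = 0.5839, H₀ = 0.9473 rad.
Bracket: H₀ sin φ sin δ + cos φ cos δ sin H₀ = 0.9473×0.80696×-0.39296 + 0.59061×0.91955×0.81183 = -0.300392 + 0.440901 = 0.140509.
Q̄ = (S₀/π) × [bracket] = (1361/π) × 0.140509 = 60.871 W/m².
Ratio Q̄_A / Q̄_B = 493.89 / 60.871 = 8.114.

Q̄_A / Q̄_B ≈ 8.11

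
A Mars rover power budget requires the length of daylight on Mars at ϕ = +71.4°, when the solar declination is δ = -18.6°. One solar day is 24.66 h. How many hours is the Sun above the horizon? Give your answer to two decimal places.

cos h₀ = −tan ϕ · tan δ = 1.0000 ≥ 1, so the Sun never rises (polar night) and h₀ = 0.
Daylight = 2h₀/(2π) × 24.66 h = (0.0000/π) × 24.66 = 0.00 h.

0.00 h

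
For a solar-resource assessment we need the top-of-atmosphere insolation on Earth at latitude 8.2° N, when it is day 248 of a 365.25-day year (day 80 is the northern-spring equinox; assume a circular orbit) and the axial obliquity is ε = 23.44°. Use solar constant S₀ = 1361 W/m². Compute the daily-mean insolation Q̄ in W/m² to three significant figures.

Q̄ ≈ 436 W/m²

Solar longitude: λ_s = 360° × (248 − 80)/365.25 = 165.585°.
sin δ = sin 23.44° × sin 165.585° = 0.09903, so δ = +5.683°.
cos H₀ = −tan(+8.2°) tan(+5.683°) = -0.0143, H₀ = 1.5851 rad.
Bracket: H₀ sin φ sin δ + cos φ cos δ sin H₀ = 1.5851×0.14263×0.09903 + 0.98978×0.99508×0.99990 = 0.022389 + 0.984812 = 1.007201.
Q̄ = (S₀/π) × [bracket] = (1361/π) × 1.007201 = 436.3 W/m².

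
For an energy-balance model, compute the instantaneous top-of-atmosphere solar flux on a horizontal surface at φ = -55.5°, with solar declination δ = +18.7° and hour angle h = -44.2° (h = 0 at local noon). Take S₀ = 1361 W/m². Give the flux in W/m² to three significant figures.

164 W/m²

cos θ_z = sin φ sin δ + cos φ cos δ cos h = -0.264226 + 0.384627 = 0.120401.
Flux = S₀ · cos θ_z = 1361 × 0.120401 = 163.9 W/m².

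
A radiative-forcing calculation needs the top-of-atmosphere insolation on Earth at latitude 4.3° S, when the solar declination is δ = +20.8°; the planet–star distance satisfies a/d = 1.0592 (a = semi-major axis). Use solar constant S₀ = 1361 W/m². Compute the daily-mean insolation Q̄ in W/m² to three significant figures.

Q̄ ≈ 433 W/m²

cos H₀ = −tan(-4.3°) tan(+20.800°) = 0.0286, H₀ = 1.5422 rad.
Bracket: H₀ sin φ sin δ + cos φ cos δ sin H₀ = 1.5422×-0.07498×0.35511 + 0.99719×0.93483×0.99959 = -0.041063 + 0.931821 = 0.890758.
Inverse-square distance factor (a/d)² = 1.0592² = 1.121905.
Q̄ = (S₀/π) × 1.121905 × [bracket] = (1361/π) × 1.121905 × 0.890758 = 432.9 W/m².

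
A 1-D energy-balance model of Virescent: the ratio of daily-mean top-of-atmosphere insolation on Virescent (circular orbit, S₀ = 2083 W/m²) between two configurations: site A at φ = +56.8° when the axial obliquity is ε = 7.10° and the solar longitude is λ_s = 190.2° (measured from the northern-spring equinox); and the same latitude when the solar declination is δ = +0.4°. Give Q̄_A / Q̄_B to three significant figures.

Q̄_A / Q̄_B ≈ 0.932

— Configuration A (φ=+56.8°):
Solar declination: sin δ = sin ε · sin λ_s = sin 7.10° × sin 190.2° = -0.02189, so δ = -1.254°.
cos H₀ = −tan(+56.8°) tan(-1.254°) = 0.0335, H₀ = 1.5373 rad.
Bracket: H₀ sin φ sin δ + cos φ cos δ sin H₀ = 1.5373×0.83676×-0.02189 + 0.54756×0.99976×0.99944 = -0.028158 + 0.547122 = 0.518964.
Q̄ = (S₀/π) × [bracket] = (2083/π) × 0.518964 = 344.09 W/m².
— Configuration B (φ=+56.8°):
cos H₀ = −tan(+56.8°) tan(+0.400°) = -0.0107, H₀ = 1.5815 rad.
Bracket: H₀ sin φ sin δ + cos φ cos δ sin H₀ = 1.5815×0.83676×0.00698 + 0.54756×0.99998×0.99994 = 0.009237 + 0.547516 = 0.556753.
Q̄ = (S₀/π) × [bracket] = (2083/π) × 0.556753 = 369.15 W/m².
Ratio Q̄_A / Q̄_B = 344.09 / 369.15 = 0.9321.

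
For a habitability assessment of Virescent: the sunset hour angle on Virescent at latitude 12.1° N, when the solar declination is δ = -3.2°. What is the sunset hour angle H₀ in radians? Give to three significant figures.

cos H₀ = −tan φ · tan δ = −tan(+12.1°) × tan(-3.200°) = 0.0120, so H₀ = 1.5588 rad = 89.31°.

H₀ = 1.56 rad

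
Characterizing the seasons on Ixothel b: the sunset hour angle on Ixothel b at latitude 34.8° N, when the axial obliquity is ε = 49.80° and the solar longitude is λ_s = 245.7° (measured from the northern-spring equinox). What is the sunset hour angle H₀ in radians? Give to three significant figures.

H₀ = 0.831 rad

Solar declination: sin δ = sin ε · sin λ_s = sin 49.80° × sin 245.7° = -0.69613, so δ = -44.117°.
cos H₀ = −tan φ · tan δ = −tan(+34.8°) × tan(-44.117°) = 0.6739, so H₀ = 0.8313 rad = 47.63°.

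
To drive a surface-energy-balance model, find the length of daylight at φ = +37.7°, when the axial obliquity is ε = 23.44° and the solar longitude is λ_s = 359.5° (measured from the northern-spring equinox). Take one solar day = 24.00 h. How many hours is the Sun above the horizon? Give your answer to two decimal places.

11.98 h

Solar declination: sin δ = sin ε · sin λ_s = sin 23.44° × sin 359.5° = -0.00347, so δ = -0.199°.
cos H₀ = −tan φ · tan δ = −tan(+37.7°) × tan(-0.199°) = 0.0027, so H₀ = 1.5681 rad = 89.85°.
Daylight = 2H₀/(2π) × 24.00 h = (1.5681/π) × 24.00 = 11.98 h.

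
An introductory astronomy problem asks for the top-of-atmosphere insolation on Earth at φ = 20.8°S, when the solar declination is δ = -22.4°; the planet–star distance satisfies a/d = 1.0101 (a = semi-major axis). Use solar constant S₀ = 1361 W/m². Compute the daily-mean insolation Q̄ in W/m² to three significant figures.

Q̄ ≈ 481 W/m²

cos H₀ = −tan(-20.8°) tan(-22.400°) = -0.1566, H₀ = 1.7280 rad.
Bracket: H₀ sin φ sin δ + cos φ cos δ sin H₀ = 1.7280×-0.35511×-0.38107 + 0.93483×0.92455×0.98767 = 0.233836 + 0.853640 = 1.087476.
Inverse-square distance factor (a/d)² = 1.0101² = 1.020302.
Q̄ = (S₀/π) × 1.020302 × [bracket] = (1361/π) × 1.020302 × 1.087476 = 480.7 W/m².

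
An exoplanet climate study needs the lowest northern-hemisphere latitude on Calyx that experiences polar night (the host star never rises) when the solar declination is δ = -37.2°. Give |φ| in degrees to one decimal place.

|φ| = 52.8°

Polar night requires cos H₀ = −tan φ tan δ ≥ 1, i.e. tan φ tan δ ≤ −1.
The boundary is |tan φ| · |tan δ| = 1, so |φ| = 90° − |δ| = 90° − 37.2° = 52.8° in the northern hemisphere.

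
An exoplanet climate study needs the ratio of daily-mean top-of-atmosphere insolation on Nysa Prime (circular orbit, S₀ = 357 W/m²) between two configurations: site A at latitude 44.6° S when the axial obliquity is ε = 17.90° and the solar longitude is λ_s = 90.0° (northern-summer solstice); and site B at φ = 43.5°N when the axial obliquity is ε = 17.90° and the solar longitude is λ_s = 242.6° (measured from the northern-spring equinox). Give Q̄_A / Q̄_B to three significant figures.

— Configuration A (φ=-44.6°):
Solar declination: sin δ = sin ε · sin λ_s = sin 17.90° × sin 90.0° = 0.30736, so δ = +17.900°.
cos H₀ = −tan(-44.6°) tan(+17.900°) = 0.3185, H₀ = 1.2466 rad.
Bracket: H₀ sin φ sin δ + cos φ cos δ sin H₀ = 1.2466×-0.70215×0.30736 + 0.71203×0.95159×0.94792 = -0.269032 + 0.642273 = 0.373241.
Q̄ = (S₀/π) × [bracket] = (357/π) × 0.373241 = 42.414 W/m².
— Configuration B (φ=+43.5°):
Solar declination: sin δ = sin ε · sin λ_s = sin 17.90° × sin 242.6° = -0.27288, so δ = -15.835°.
cos H₀ = −tan(+43.5°) tan(-15.835°) = 0.2692, H₀ = 1.2983 rad.
Bracket: H₀ sin φ sin δ + cos φ cos δ sin H₀ = 1.2983×0.68835×-0.27288 + 0.72537×0.96205×0.96309 = -0.243869 + 0.672085 = 0.428216.
Q̄ = (S₀/π) × [bracket] = (357/π) × 0.428216 = 48.661 W/m².
Ratio Q̄_A / Q̄_B = 42.414 / 48.661 = 0.8716.

Q̄_A / Q̄_B ≈ 0.872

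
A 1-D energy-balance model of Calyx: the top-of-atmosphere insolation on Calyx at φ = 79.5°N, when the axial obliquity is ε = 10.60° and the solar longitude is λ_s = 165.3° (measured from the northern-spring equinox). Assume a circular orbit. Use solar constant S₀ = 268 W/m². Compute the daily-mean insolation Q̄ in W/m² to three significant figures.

Q̄ ≈ 22.2 W/m²

Solar declination: sin δ = sin ε · sin λ_s = sin 10.60° × sin 165.3° = 0.04668, so δ = +2.675°.
cos H₀ = −tan(+79.5°) tan(+2.675°) = -0.2521, H₀ = 1.8257 rad.
Bracket: H₀ sin φ sin δ + cos φ cos δ sin H₀ = 1.8257×0.98325×0.04668 + 0.18224×0.99891×0.96769 = 0.083796 + 0.176160 = 0.259956.
Q̄ = (S₀/π) × [bracket] = (268/π) × 0.259956 = 22.18 W/m².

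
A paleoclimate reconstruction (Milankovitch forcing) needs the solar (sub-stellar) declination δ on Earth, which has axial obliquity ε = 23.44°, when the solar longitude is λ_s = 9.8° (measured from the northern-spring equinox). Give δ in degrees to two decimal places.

δ = +3.88°

sin δ = sin ε · sin λ_s = sin 23.44° × sin 9.8° = 0.067707.
δ = arcsin(0.067707) = +3.88°.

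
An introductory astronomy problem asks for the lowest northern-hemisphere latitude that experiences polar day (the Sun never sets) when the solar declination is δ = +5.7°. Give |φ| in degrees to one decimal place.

|φ| = 84.3°

Polar day requires cos H₀ = −tan φ tan δ ≤ −1, i.e. tan φ tan δ ≥ 1.
The boundary is |tan φ| · |tan δ| = 1, so |φ| = 90° − |δ| = 90° − 5.7° = 84.3° in the northern hemisphere.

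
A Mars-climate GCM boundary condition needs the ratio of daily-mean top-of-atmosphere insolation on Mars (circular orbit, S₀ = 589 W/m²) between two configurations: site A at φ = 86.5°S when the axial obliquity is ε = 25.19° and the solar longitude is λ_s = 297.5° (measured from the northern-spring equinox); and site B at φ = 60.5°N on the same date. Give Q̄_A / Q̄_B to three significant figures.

Q̄_A / Q̄_B ≈ 18.4

— Configuration A (φ=-86.5°):
Solar declination: sin δ = sin ε · sin λ_s = sin 25.19° × sin 297.5° = -0.37753, so δ = -22.181°.
cos H₀ = −tan(-86.5°) tan(-22.181°) = -6.6659 ≤ −1 ⇒ polar day, H₀ = π.
Bracket: H₀ sin φ sin δ + cos φ cos δ sin H₀ = 3.1416×-0.99813×-0.37753 + 0.06105×0.92600×0.00000 = 1.183830 + 0.000000 = 1.183830.
Q̄ = (S₀/π) × [bracket] = (589/π) × 1.183830 = 221.95 W/m².
— Configuration B (φ=+60.5°):
cos H₀ = −tan(+60.5°) tan(-22.181°) = 0.7206, H₀ = 0.7661 rad.
Bracket: H₀ sin φ sin δ + cos φ cos δ sin H₀ = 0.7661×0.87036×-0.37753 + 0.49242×0.92600×0.69334 = -0.251731 + 0.316150 = 0.064419.
Q̄ = (S₀/π) × [bracket] = (589/π) × 0.064419 = 12.078 W/m².
Ratio Q̄_A / Q̄_B = 221.95 / 12.078 = 18.38.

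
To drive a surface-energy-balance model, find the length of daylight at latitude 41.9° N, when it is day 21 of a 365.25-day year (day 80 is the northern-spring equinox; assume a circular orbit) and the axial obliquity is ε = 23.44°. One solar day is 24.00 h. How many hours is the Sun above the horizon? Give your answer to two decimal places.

9.49 h

Solar longitude: λ_s = 360° × (21 − 80)/365.25 = -58.152°, i.e. -58.152° + 360° = 301.848°.
sin δ = sin 23.44° × sin 301.848° = -0.33790, so δ = -19.749°.
cos H₀ = −tan φ · tan δ = −tan(+41.9°) × tan(-19.749°) = 0.3221, so H₀ = 1.2428 rad = 71.21°.
Daylight = 2H₀/(2π) × 24.00 h = (1.2428/π) × 24.00 = 9.49 h.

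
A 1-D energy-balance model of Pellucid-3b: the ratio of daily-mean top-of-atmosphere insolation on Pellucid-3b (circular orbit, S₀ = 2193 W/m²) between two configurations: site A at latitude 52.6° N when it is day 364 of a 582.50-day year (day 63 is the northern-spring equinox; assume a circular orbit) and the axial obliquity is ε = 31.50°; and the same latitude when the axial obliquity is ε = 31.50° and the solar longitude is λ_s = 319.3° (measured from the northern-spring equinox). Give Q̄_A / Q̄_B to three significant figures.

Q̄_A / Q̄_B ≈ 2.55

— Configuration A (φ=+52.6°):
Solar longitude: λ_s = 360° × (364 − 63)/582.50 = 186.026°.
sin δ = sin 31.50° × sin 186.026° = -0.05485, so δ = -3.144°.
cos H₀ = −tan(+52.6°) tan(-3.144°) = 0.0718, H₀ = 1.4989 rad.
Bracket: H₀ sin φ sin δ + cos φ cos δ sin H₀ = 1.4989×0.79441×-0.05485 + 0.60738×0.99849×0.99742 = -0.065312 + 0.604898 = 0.539586.
Q̄ = (S₀/π) × [bracket] = (2193/π) × 0.539586 = 376.66 W/m².
— Configuration B (φ=+52.6°):
Solar declination: sin δ = sin ε · sin λ_s = sin 31.50° × sin 319.3° = -0.34072, so δ = -19.921°.
cos H₀ = −tan(+52.6°) tan(-19.921°) = 0.4740, H₀ = 1.0770 rad.
Bracket: H₀ sin φ sin δ + cos φ cos δ sin H₀ = 1.0770×0.79441×-0.34072 + 0.60738×0.94016×0.88052 = -0.291513 + 0.502807 = 0.211294.
Q̄ = (S₀/π) × [bracket] = (2193/π) × 0.211294 = 147.49 W/m².
Ratio Q̄_A / Q̄_B = 376.66 / 147.49 = 2.554.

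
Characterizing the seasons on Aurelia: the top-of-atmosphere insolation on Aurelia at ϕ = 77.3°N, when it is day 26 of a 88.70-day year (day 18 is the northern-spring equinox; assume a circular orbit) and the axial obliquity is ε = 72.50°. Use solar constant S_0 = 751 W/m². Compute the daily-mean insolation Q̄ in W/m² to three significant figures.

Q̄ ≈ 375 W/m²

Solar longitude: L_s = 360° × (26 − 18)/88.70 = 32.469°.
sin δ = sin 72.50° × sin 32.469° = 0.51200, so δ = +30.797°.
cos h₀ = −tan(+77.3°) tan(+30.797°) = -2.6449 ≤ −1 ⇒ polar day, h₀ = π.
Bracket: h₀ sin ϕ sin δ + cos ϕ cos δ sin h₀ = 3.1416×0.97553×0.51200 + 0.21985×0.85899×0.00000 = 1.569139 + 0.000000 = 1.569139.
Q̄ = (S_0/π) × [bracket] = (751/π) × 1.569139 = 375.1 W/m².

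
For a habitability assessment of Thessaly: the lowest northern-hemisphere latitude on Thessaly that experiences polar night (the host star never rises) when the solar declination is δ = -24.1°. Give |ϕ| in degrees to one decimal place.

Polar night requires cos h₀ = −tan ϕ tan δ ≥ 1, i.e. tan ϕ tan δ ≤ −1.
The boundary is |tan ϕ| · |tan δ| = 1, so |ϕ| = 90° − |δ| = 90° − 24.1° = 65.9° in the northern hemisphere.

|ϕ| = 65.9°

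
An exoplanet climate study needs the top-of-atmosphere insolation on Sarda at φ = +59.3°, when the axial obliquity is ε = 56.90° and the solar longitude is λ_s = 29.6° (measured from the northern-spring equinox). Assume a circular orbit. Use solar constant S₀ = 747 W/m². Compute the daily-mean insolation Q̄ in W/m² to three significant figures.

Solar declination: sin δ = sin ε · sin λ_s = sin 56.90° × sin 29.6° = 0.41378, so δ = +24.443°.
cos H₀ = −tan(+59.3°) tan(+24.443°) = -0.7655, H₀ = 2.4426 rad.
Bracket: H₀ sin φ sin δ + cos φ cos δ sin H₀ = 2.4426×0.85985×0.41378 + 0.51054×0.91037×0.64344 = 0.869050 + 0.299058 = 1.168108.
Q̄ = (S₀/π) × [bracket] = (747/π) × 1.168108 = 277.7 W/m².

Q̄ ≈ 278 W/m²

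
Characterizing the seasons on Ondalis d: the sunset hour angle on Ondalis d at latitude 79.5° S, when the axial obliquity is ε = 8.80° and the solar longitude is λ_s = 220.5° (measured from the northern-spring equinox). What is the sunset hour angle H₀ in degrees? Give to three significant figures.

H₀ = 123°

Solar declination: sin δ = sin ε · sin λ_s = sin 8.80° × sin 220.5° = -0.09936, so δ = -5.702°.
cos H₀ = −tan φ · tan δ = −tan(-79.5°) × tan(-5.702°) = -0.5387, so H₀ = 2.1397 rad = 122.60°.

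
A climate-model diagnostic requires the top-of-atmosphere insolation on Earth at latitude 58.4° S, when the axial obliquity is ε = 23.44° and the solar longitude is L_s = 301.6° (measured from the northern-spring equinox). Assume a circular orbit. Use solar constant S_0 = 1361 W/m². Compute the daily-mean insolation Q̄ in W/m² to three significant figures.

Solar declination: sin δ = sin ε · sin L_s = sin 23.44° × sin 301.6° = -0.33881, so δ = -19.804°.
cos h₀ = −tan(-58.4°) tan(-19.804°) = -0.5853, h₀ = 2.1961 rad.
Bracket: h₀ sin ϕ sin δ + cos ϕ cos δ sin h₀ = 2.1961×-0.85173×-0.33881 + 0.52399×0.94086×0.81079 = 0.633739 + 0.399720 = 1.033459.
Q̄ = (S_0/π) × [bracket] = (1361/π) × 1.033459 = 447.7 W/m².

Q̄ ≈ 448 W/m²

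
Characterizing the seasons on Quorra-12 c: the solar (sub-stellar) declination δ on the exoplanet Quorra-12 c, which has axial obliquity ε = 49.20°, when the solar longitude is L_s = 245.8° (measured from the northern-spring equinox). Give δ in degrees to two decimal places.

δ = -43.67°

sin δ = sin ε · sin L_s = sin 49.20° × sin 245.8° = -0.690470.
δ = arcsin(-0.690470) = -43.67°.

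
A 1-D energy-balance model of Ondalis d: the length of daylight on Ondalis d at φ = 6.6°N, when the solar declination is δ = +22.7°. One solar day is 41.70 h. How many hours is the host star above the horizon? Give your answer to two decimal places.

cos H₀ = −tan φ · tan δ = −tan(+6.6°) × tan(+22.700°) = -0.0484, so H₀ = 1.6192 rad = 92.77°.
Daylight = 2H₀/(2π) × 41.70 h = (1.6192/π) × 41.70 = 21.49 h.

21.49 h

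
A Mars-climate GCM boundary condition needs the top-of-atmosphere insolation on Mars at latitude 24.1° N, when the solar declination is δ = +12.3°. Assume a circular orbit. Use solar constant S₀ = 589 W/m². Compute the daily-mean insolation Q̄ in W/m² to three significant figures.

cos H₀ = −tan(+24.1°) tan(+12.300°) = -0.0975, H₀ = 1.6685 rad.
Bracket: H₀ sin φ sin δ + cos φ cos δ sin H₀ = 1.6685×0.40833×0.21303 + 0.91283×0.97705×0.99523 = 0.145137 + 0.887626 = 1.032763.
Q̄ = (S₀/π) × [bracket] = (589/π) × 1.032763 = 193.6 W/m².

Q̄ ≈ 194 W/m²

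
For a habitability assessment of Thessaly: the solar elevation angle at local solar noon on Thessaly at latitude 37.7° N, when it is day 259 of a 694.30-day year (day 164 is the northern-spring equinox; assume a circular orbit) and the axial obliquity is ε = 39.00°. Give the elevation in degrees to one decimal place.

80.8°

Solar longitude: λ_s = 360° × (259 − 164)/694.30 = 49.258°.
sin δ = sin 39.00° × sin 49.258° = 0.47681, so δ = +28.477°.
At local noon the hour angle is zero, so the zenith angle equals |φ − δ| = |+37.7° − (+28.477°)| = 9.223°.
Elevation = 90° − 9.223° = 80.8°.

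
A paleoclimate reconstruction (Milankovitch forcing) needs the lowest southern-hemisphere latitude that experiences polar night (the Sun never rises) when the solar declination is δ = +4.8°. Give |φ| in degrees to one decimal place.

|φ| = 85.2°

Polar night requires cos H₀ = −tan φ tan δ ≥ 1, i.e. tan φ tan δ ≤ −1.
The boundary is |tan φ| · |tan δ| = 1, so |φ| = 90° − |δ| = 90° − 4.8° = 85.2° in the southern hemisphere.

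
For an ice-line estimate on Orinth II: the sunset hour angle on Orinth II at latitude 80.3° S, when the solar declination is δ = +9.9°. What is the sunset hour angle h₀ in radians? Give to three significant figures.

cos h₀ = −tan ϕ · tan δ = 1.0210 ≥ 1, so the host star never rises (polar night) and h₀ = 0.

h₀ = 0.00 rad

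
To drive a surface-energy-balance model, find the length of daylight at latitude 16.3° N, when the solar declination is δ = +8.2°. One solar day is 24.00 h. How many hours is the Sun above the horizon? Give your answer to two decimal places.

12.32 h

cos H₀ = −tan φ · tan δ = −tan(+16.3°) × tan(+8.200°) = -0.0421, so H₀ = 1.6129 rad = 92.42°.
Daylight = 2H₀/(2π) × 24.00 h = (1.6129/π) × 24.00 = 12.32 h.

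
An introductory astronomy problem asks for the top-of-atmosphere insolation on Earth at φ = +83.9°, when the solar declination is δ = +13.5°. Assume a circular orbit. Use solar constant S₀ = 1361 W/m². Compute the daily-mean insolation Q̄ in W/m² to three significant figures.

Q̄ ≈ 316 W/m²

cos H₀ = −tan(+83.9°) tan(+13.500°) = -2.2465 ≤ −1 ⇒ polar day, H₀ = π.
Bracket: H₀ sin φ sin δ + cos φ cos δ sin H₀ = 3.1416×0.99434×0.23345 + 0.10626×0.97237×0.00000 = 0.729255 + 0.000000 = 0.729255.
Q̄ = (S₀/π) × [bracket] = (1361/π) × 0.729255 = 315.9 W/m².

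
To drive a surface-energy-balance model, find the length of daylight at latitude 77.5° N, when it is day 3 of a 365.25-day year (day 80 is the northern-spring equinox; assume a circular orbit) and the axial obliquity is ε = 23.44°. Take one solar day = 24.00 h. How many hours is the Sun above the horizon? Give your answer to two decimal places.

Solar longitude: λ_s = 360° × (3 − 80)/365.25 = -75.893°, i.e. -75.893° + 360° = 284.107°.
sin δ = sin 23.44° × sin 284.107° = -0.38579, so δ = -22.693°.
cos H₀ = −tan φ · tan δ = 1.8862 ≥ 1, so the Sun never rises (polar night) and H₀ = 0.
Daylight = 2H₀/(2π) × 24.00 h = (0.0000/π) × 24.00 = 0.00 h.

0.00 h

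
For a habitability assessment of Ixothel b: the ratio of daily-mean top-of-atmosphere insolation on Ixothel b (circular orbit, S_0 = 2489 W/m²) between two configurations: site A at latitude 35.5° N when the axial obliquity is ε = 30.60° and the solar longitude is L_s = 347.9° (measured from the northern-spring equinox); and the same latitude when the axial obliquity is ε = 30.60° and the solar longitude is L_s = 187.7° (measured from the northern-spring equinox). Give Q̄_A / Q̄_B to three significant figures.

— Configuration A (ϕ=+35.5°):
Solar declination: sin δ = sin ε · sin L_s = sin 30.60° × sin 347.9° = -0.10670, so δ = -6.125°.
cos h₀ = −tan(+35.5°) tan(-6.125°) = 0.0765, h₀ = 1.4942 rad.
Bracket: h₀ sin ϕ sin δ + cos ϕ cos δ sin h₀ = 1.4942×0.58070×-0.10670 + 0.81412×0.99429×0.99707 = -0.092582 + 0.807100 = 0.714518.
Q̄ = (S_0/π) × [bracket] = (2489/π) × 0.714518 = 566.09 W/m².
— Configuration B (ϕ=+35.5°):
Solar declination: sin δ = sin ε · sin L_s = sin 30.60° × sin 187.7° = -0.06820, so δ = -3.911°.
cos h₀ = −tan(+35.5°) tan(-3.911°) = 0.0488, h₀ = 1.5220 rad.
Bracket: h₀ sin ϕ sin δ + cos ϕ cos δ sin h₀ = 1.5220×0.58070×-0.06820 + 0.81412×0.99767×0.99881 = -0.060277 + 0.811257 = 0.750980.
Q̄ = (S_0/π) × [bracket] = (2489/π) × 0.750980 = 594.98 W/m².
Ratio Q̄_A / Q̄_B = 566.09 / 594.98 = 0.9514.

Q̄_A / Q̄_B ≈ 0.951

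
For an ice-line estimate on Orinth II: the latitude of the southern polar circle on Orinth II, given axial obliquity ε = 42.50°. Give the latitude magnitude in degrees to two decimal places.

47.50°

The polar circle is the lowest latitude that experiences at least one full rotation of continuous darkness at the northern-summer solstice; it lies at |φ| = 90° − ε = 90° − 42.50° = 47.50°.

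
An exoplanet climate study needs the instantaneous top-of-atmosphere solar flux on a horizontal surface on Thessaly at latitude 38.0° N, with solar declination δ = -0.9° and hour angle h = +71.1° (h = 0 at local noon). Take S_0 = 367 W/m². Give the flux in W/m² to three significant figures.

90.1 W/m²

cos θ_z = sin ϕ sin δ + cos ϕ cos δ cos h = -0.009670 + 0.255219 = 0.245549.
Flux = S_0 · cos θ_z = 367 × 0.245549 = 90.12 W/m².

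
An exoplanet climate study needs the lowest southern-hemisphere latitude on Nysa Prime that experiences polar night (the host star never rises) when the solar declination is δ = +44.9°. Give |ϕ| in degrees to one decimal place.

|ϕ| = 45.1°

Polar night requires cos h₀ = −tan ϕ tan δ ≥ 1, i.e. tan ϕ tan δ ≤ −1.
The boundary is |tan ϕ| · |tan δ| = 1, so |ϕ| = 90° − |δ| = 90° − 44.9° = 45.1° in the southern hemisphere.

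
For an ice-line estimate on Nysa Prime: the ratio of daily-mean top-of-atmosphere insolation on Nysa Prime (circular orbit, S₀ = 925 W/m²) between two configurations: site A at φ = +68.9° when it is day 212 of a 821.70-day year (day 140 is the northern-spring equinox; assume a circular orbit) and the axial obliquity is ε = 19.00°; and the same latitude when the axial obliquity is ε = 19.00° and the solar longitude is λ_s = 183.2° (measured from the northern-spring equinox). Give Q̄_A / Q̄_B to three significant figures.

Q̄_A / Q̄_B ≈ 1.92

— Configuration A (φ=+68.9°):
Solar longitude: λ_s = 360° × (212 − 140)/821.70 = 31.544°.
sin δ = sin 19.00° × sin 31.544° = 0.17032, so δ = +9.807°.
cos H₀ = −tan(+68.9°) tan(+9.807°) = -0.4479, H₀ = 2.0353 rad.
Bracket: H₀ sin φ sin δ + cos φ cos δ sin H₀ = 2.0353×0.93295×0.17032 + 0.36000×0.98539×0.89406 = 0.323409 + 0.317159 = 0.640568.
Q̄ = (S₀/π) × [bracket] = (925/π) × 0.640568 = 188.61 W/m².
— Configuration B (φ=+68.9°):
Solar declination: sin δ = sin ε · sin λ_s = sin 19.00° × sin 183.2° = -0.01817, so δ = -1.041°.
cos H₀ = −tan(+68.9°) tan(-1.041°) = 0.0471, H₀ = 1.5237 rad.
Bracket: H₀ sin φ sin δ + cos φ cos δ sin H₀ = 1.5237×0.93295×-0.01817 + 0.36000×0.99983×0.99889 = -0.025829 + 0.359539 = 0.333710.
Q̄ = (S₀/π) × [bracket] = (925/π) × 0.333710 = 98.256 W/m².
Ratio Q̄_A / Q̄_B = 188.61 / 98.256 = 1.920.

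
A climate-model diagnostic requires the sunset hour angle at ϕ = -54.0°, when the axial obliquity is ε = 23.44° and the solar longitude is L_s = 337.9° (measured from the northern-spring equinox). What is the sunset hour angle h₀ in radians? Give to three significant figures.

h₀ = 1.78 rad

Solar declination: sin δ = sin ε · sin L_s = sin 23.44° × sin 337.9° = -0.14966, so δ = -8.607°.
cos h₀ = −tan ϕ · tan δ = −tan(-54.0°) × tan(-8.607°) = -0.2083, so h₀ = 1.7807 rad = 102.02°.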